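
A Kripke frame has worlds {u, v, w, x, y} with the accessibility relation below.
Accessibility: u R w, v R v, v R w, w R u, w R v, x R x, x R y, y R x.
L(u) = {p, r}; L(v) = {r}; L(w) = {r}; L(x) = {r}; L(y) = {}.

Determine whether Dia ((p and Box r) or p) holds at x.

Recall that Box ψ holds at a world iff ψ holds at every accessible world, and Dia ψ holds iff ψ holds at some accessible world.
At x: Dia ((p and Box r) or p) requires (p and Box r) or p at some successor in {x, y}.
  At x: (p and Box r) or p is false.
  At y: (p and Box r) or p is false.
So Dia ((p and Box r) or p) is false at x.

No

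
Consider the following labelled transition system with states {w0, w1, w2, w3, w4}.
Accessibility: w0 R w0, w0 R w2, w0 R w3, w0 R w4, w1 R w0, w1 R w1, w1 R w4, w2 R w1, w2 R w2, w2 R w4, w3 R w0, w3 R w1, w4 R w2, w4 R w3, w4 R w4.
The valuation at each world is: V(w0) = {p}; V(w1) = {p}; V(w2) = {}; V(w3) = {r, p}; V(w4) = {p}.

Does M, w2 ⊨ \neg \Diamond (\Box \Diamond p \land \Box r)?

Yes

At w2: \Diamond (\Box \Diamond p \land \Box r) is false, so \neg \Diamond (\Box \Diamond p \land \Box r) is true.
  At w2: \Diamond (\Box \Diamond p \land \Box r) requires \Box \Diamond p \land \Box r at some successor in {w1, w2, w4}.
    At w1: \Box \Diamond p \land \Box r is false.
    At w2: \Box \Diamond p \land \Box r is false.
    At w4: \Box \Diamond p \land \Box r is false.
  So \Diamond (\Box \Diamond p \land \Box r) is false at w2.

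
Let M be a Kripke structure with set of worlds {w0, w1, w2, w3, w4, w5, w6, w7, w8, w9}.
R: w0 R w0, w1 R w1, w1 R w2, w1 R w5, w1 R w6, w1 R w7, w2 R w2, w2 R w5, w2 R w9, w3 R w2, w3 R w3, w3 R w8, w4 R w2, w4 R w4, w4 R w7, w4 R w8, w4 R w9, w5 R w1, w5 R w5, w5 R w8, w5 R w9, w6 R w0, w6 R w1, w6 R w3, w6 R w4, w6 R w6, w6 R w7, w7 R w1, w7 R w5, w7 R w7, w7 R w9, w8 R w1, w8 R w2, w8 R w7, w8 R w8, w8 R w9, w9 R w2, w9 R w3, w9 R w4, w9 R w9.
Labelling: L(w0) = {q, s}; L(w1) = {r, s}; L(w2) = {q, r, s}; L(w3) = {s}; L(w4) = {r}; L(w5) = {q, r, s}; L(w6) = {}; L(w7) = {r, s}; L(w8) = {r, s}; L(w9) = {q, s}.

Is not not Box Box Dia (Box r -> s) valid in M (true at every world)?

Yes

Recall that Box ψ holds at a world iff ψ holds at every accessible world, and Dia ψ holds iff ψ holds at some accessible world.
Let φ = not not Box Box Dia (Box r -> s). Evaluate φ at each world:
  w0 (successors {w0}): φ is true.
  w1 (successors {w1, w2, w5, w6, w7}): φ is true.
  w2 (successors {w2, w5, w9}): φ is true.
  w3 (successors {w2, w3, w8}): φ is true.
  w4 (successors {w2, w4, w7, w8, w9}): φ is true.
  w5 (successors {w1, w5, w8, w9}): φ is true.
  w6 (successors {w0, w1, w3, w4, w6, w7}): φ is true.
  w7 (successors {w1, w5, w7, w9}): φ is true.
  w8 (successors {w1, w2, w7, w8, w9}): φ is true.
  w9 (successors {w2, w3, w4, w9}): φ is true.
For instance, at w7:
  At w7: not Box Box Dia (Box r -> s) is false, so not not Box Box Dia (Box r -> s) is true.
    At w7: Box Box Dia (Box r -> s) is true, so not Box Box Dia (Box r -> s) is false.
      At w7: Box Box Dia (Box r -> s) requires Box Dia (Box r -> s) at every successor {w1, w5, w7, w9}.
        At w1: Box Dia (Box r -> s) is true.
        At w5: Box Dia (Box r -> s) is true.
        At w7: Box Dia (Box r -> s) is true.
        At w9: Box Dia (Box r -> s) is true.
      So Box Box Dia (Box r -> s) is true at w7.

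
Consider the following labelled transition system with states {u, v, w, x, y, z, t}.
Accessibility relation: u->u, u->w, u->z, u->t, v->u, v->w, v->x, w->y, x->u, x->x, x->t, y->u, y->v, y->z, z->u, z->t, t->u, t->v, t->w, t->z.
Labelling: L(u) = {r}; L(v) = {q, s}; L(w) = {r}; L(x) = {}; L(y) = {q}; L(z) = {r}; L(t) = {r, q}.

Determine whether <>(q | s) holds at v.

No

At v: <>(q | s) requires q | s at some successor in {u, w, x}.
  At u: q | s is false.
  At w: q | s is false.
  At x: q | s is false.
So <>(q | s) is false at v.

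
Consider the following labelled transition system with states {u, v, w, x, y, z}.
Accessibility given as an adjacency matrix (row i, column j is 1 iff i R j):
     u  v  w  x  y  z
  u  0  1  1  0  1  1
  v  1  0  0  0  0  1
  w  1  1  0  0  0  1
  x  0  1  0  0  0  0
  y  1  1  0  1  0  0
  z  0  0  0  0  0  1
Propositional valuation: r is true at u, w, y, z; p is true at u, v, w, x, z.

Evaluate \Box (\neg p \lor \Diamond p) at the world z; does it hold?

Yes

Recall that \Box ψ holds at a world iff ψ holds at every accessible world, and \Diamond ψ holds iff ψ holds at some accessible world.
At z: \Box (\neg p \lor \Diamond p) requires \neg p \lor \Diamond p at every successor {z}.
    At z: \neg p is false, \Diamond p is true, so \neg p \lor \Diamond p is true.
      At z: \Diamond p requires p at some successor in {z}.
        p holds at z, so \Diamond p is true at z.
So \Box (\neg p \lor \Diamond p) is true at z.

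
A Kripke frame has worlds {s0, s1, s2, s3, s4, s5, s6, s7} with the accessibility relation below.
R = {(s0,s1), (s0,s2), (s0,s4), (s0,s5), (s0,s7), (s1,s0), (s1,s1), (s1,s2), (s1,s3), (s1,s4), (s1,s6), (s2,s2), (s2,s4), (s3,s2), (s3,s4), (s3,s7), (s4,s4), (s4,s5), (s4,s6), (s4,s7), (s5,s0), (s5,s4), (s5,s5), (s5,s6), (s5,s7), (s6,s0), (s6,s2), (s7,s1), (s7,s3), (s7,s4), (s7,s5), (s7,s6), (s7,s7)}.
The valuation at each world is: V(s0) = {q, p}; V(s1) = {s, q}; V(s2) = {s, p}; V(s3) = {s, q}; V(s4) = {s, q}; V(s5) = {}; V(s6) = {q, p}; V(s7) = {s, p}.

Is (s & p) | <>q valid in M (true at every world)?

Yes

Let φ = (s & p) | <>q. Evaluate φ at each world:
  s0 (successors {s1, s2, s4, s5, s7}): φ is true.
  s1 (successors {s0, s1, s2, s3, s4, s6}): φ is true.
  s2 (successors {s2, s4}): φ is true.
  s3 (successors {s2, s4, s7}): φ is true.
  s4 (successors {s4, s5, s6, s7}): φ is true.
  s5 (successors {s0, s4, s5, s6, s7}): φ is true.
  s6 (successors {s0, s2}): φ is true.
  s7 (successors {s1, s3, s4, s5, s6, s7}): φ is true.
For instance, at s5:
  At s5: s & p is false, <>q is true, so (s & p) | <>q is true.
    At s5: <>q requires q at some successor in {s0, s4, s5, s6, s7}.
      q holds at s0, so <>q is true at s5.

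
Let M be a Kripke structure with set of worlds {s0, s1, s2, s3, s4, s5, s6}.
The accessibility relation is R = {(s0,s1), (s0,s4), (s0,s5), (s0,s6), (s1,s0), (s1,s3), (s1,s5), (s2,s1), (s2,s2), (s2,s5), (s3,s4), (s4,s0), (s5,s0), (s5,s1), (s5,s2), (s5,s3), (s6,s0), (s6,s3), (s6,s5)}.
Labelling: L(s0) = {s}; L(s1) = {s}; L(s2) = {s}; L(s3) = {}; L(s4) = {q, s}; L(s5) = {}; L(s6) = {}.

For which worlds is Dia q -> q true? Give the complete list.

Recall that Dia ψ holds at a world iff ψ holds at some accessible world.
Let φ = Dia q -> q. Evaluate φ at each world:
  s0 (successors {s1, s4, s5, s6}): φ is false.
  s1 (successors {s0, s3, s5}): φ is true.
  s2 (successors {s1, s2, s5}): φ is true.
  s3 (successors {s4}): φ is false.
  s4 (successors {s0}): φ is true.
  s5 (successors {s0, s1, s2, s3}): φ is true.
  s6 (successors {s0, s3, s5}): φ is true.
For instance, at s0:
  At s0: Dia q is true, q is false, so Dia q -> q is false.
    At s0: Dia q requires q at some successor in {s1, s4, s5, s6}.
      q holds at s4, so Dia q is true at s0.
Satisfying worlds: {s1, s2, s4, s5, s6}

s1, s2, s4, s5, s6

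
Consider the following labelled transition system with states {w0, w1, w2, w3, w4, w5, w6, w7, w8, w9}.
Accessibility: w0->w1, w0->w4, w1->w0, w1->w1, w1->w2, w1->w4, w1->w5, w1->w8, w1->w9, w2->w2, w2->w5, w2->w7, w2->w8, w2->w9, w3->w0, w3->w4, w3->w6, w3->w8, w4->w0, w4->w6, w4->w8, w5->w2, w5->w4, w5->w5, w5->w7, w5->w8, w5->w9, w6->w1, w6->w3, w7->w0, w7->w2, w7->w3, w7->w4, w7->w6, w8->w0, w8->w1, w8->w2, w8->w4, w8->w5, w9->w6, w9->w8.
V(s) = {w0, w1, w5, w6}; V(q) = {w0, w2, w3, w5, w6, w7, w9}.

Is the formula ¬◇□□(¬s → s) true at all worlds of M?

Yes

Recall that □ψ holds at a world iff ψ holds at every accessible world, and ◇ψ holds iff ψ holds at some accessible world.
Let φ = ¬◇□□(¬s → s). Evaluate φ at each world:
  w0 (successors {w1, w4}): φ is true.
  w1 (successors {w0, w1, w2, w4, w5, w8, w9}): φ is true.
  w2 (successors {w2, w5, w7, w8, w9}): φ is true.
  w3 (successors {w0, w4, w6, w8}): φ is true.
  w4 (successors {w0, w6, w8}): φ is true.
  w5 (successors {w2, w4, w5, w7, w8, w9}): φ is true.
  w6 (successors {w1, w3}): φ is true.
  w7 (successors {w0, w2, w3, w4, w6}): φ is true.
  w8 (successors {w0, w1, w2, w4, w5}): φ is true.
  w9 (successors {w6, w8}): φ is true.
For instance, at w1:
  At w1: ◇□□(¬s → s) is false, so ¬◇□□(¬s → s) is true.
    At w1: ◇□□(¬s → s) requires □□(¬s → s) at some successor in {w0, w1, w2, w4, w5, w8, w9}.
      At w0: □□(¬s → s) is false.
      At w1: □□(¬s → s) is false.
      At w2: □□(¬s → s) is false.
      At w4: □□(¬s → s) is false.
      At w5: □□(¬s → s) is false.
      At w8: □□(¬s → s) is false.
      At w9: □□(¬s → s) is false.
    So ◇□□(¬s → s) is false at w1.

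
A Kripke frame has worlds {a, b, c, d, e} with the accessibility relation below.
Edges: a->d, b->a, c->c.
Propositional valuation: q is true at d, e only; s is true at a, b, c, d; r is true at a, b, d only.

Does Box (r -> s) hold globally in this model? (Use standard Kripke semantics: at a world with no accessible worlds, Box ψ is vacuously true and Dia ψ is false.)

Recall that Box ψ holds at a world iff ψ holds at every accessible world, and Dia ψ holds iff ψ holds at some accessible world.
Let φ = Box (r -> s). Evaluate φ at each world:
  a (successors {d}): φ is true.
  b (successors {a}): φ is true.
  c (successors {c}): φ is true.
  d (successors ∅): φ is true.
  e (successors ∅): φ is true.
For instance, at b:
  At b: Box (r -> s) requires r -> s at every successor {a}.
    At a: r -> s is true.
  So Box (r -> s) is true at b.

Yes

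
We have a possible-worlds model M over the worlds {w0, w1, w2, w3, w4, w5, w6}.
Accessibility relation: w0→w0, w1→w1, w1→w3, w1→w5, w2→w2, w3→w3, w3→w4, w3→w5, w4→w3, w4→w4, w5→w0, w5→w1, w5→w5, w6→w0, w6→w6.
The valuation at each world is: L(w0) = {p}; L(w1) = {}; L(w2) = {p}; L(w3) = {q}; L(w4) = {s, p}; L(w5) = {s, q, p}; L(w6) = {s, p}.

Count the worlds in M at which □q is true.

Let φ = □q. Evaluate φ at each world:
  w0 (successors {w0}): φ is false.
  w1 (successors {w1, w3, w5}): φ is false.
  w2 (successors {w2}): φ is false.
  w3 (successors {w3, w4, w5}): φ is false.
  w4 (successors {w3, w4}): φ is false.
  w5 (successors {w0, w1, w5}): φ is false.
  w6 (successors {w0, w6}): φ is false.
For instance, at w0:
  At w0: □q requires q at every successor {w0}.
    q fails at w0, so □q is false at w0.
Satisfying worlds: none.

0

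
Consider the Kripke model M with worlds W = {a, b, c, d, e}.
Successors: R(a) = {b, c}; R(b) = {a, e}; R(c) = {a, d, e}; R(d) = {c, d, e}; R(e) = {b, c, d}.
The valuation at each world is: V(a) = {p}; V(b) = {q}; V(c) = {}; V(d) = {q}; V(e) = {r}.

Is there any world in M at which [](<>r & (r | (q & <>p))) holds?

Recall that []ψ holds at a world iff ψ holds at every accessible world, and <>ψ holds iff ψ holds at some accessible world.
Let φ = [](<>r & (r | (q & <>p))). Evaluate φ at each world:
  a (successors {b, c}): φ is false.
  b (successors {a, e}): φ is false.
  c (successors {a, d, e}): φ is false.
  d (successors {c, d, e}): φ is false.
  e (successors {b, c, d}): φ is false.
For instance, at c:
  At c: [](<>r & (r | (q & <>p))) requires <>r & (r | (q & <>p)) at every successor {a, d, e}.
    <>r & (r | (q & <>p)) fails at a, so [](<>r & (r | (q & <>p))) is false at c.
      At a: <>r is false, r | (q & <>p) is false, so <>r & (r | (q & <>p)) is false.

No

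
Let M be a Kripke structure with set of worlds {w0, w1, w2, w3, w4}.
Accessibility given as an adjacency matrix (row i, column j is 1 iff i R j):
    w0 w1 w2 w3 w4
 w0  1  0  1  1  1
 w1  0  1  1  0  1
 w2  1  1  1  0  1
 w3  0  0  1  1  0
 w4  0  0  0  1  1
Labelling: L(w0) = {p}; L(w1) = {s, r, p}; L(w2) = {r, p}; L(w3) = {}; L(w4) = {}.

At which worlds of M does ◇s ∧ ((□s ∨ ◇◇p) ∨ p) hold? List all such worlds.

w1, w2

Recall that □ψ holds at a world iff ψ holds at every accessible world, and ◇ψ holds iff ψ holds at some accessible world.
Let φ = ◇s ∧ ((□s ∨ ◇◇p) ∨ p). Evaluate φ at each world:
  w0 (successors {w0, w2, w3, w4}): φ is false.
  w1 (successors {w1, w2, w4}): φ is true.
  w2 (successors {w0, w1, w2, w4}): φ is true.
  w3 (successors {w2, w3}): φ is false.
  w4 (successors {w3, w4}): φ is false.
For instance, at w4:
  At w4: ◇s is false, (□s ∨ ◇◇p) ∨ p is true, so ◇s ∧ ((□s ∨ ◇◇p) ∨ p) is false.
    At w4: ◇s requires s at some successor in {w3, w4}.
      At w3: s is false.
      At w4: s is false.
    So ◇s is false at w4.
    At w4: □s ∨ ◇◇p is true, p is false, so (□s ∨ ◇◇p) ∨ p is true.
      At w4: □s is false, ◇◇p is true, so □s ∨ ◇◇p is true.
Satisfying worlds: {w1, w2}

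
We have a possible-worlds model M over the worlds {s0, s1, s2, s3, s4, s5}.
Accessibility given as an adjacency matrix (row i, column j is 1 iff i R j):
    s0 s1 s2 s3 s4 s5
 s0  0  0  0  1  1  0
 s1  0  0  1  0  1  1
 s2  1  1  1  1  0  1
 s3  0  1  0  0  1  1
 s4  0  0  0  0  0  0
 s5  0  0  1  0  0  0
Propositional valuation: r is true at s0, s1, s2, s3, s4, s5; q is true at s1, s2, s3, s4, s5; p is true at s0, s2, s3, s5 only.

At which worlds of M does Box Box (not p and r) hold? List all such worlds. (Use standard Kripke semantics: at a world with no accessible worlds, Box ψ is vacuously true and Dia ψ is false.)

Let φ = Box Box (not p and r). Evaluate φ at each world:
  s0 (successors {s3, s4}): φ is false.
  s1 (successors {s2, s4, s5}): φ is false.
  s2 (successors {s0, s1, s2, s3, s5}): φ is false.
  s3 (successors {s1, s4, s5}): φ is false.
  s4 (successors ∅): φ is true.
  s5 (successors {s2}): φ is false.
For instance, at s3:
  At s3: Box Box (not p and r) requires Box (not p and r) at every successor {s1, s4, s5}.
    Box (not p and r) fails at s1, so Box Box (not p and r) is false at s3.
      At s1: Box (not p and r) requires not p and r at every successor {s2, s4, s5}.
        not p and r fails at s2, so Box (not p and r) is false at s1.
Satisfying worlds: {s4}

s4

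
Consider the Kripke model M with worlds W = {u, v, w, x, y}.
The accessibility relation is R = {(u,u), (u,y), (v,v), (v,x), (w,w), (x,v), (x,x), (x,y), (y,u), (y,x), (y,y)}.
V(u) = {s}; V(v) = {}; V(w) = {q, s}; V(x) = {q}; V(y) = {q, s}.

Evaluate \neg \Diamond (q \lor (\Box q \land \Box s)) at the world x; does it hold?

At x: \Diamond (q \lor (\Box q \land \Box s)) is true, so \neg \Diamond (q \lor (\Box q \land \Box s)) is false.
  At x: \Diamond (q \lor (\Box q \land \Box s)) requires q \lor (\Box q \land \Box s) at some successor in {v, x, y}.
    q \lor (\Box q \land \Box s) holds at x, so \Diamond (q \lor (\Box q \land \Box s)) is true at x.
      At x: q is true, \Box q \land \Box s is false, so q \lor (\Box q \land \Box s) is true.

No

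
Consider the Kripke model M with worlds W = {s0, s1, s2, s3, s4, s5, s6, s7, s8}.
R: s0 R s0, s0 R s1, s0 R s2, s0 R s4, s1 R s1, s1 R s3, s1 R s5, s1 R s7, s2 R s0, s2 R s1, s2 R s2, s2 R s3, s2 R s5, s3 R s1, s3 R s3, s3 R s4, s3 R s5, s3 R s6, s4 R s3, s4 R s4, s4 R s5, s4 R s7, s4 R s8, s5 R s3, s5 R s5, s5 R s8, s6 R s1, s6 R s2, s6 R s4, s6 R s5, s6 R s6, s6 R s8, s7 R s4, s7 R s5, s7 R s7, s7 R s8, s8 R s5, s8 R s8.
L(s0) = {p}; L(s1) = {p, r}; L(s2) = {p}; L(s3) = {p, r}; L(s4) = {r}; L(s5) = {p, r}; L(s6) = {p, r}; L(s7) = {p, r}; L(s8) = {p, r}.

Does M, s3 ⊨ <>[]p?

At s3: <>[]p requires []p at some successor in {s1, s3, s4, s5, s6}.
  []p holds at s1, so <>[]p is true at s3.
    At s1: []p requires p at every successor {s1, s3, s5, s7}.
      At s1: p is true.
      At s3: p is true.
      At s5: p is true.
      At s7: p is true.
    So []p is true at s1.

Yes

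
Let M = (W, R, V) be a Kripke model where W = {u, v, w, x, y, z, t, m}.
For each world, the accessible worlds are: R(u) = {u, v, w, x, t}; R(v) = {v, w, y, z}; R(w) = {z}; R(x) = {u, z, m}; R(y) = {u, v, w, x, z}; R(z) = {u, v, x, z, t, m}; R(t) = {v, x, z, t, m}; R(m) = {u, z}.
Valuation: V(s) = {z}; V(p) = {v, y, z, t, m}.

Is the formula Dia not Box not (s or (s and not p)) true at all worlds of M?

Let φ = Dia not Box not (s or (s and not p)). Evaluate φ at each world:
  u (successors {u, v, w, x, t}): φ is true.
  v (successors {v, w, y, z}): φ is true.
  w (successors {z}): φ is true.
  x (successors {u, z, m}): φ is true.
  y (successors {u, v, w, x, z}): φ is true.
  z (successors {u, v, x, z, t, m}): φ is true.
  t (successors {v, x, z, t, m}): φ is true.
  m (successors {u, z}): φ is true.
For instance, at w:
  At w: Dia not Box not (s or (s and not p)) requires not Box not (s or (s and not p)) at some successor in {z}.
    not Box not (s or (s and not p)) holds at z, so Dia not Box not (s or (s and not p)) is true at w.
      At z: Box not (s or (s and not p)) is false, so not Box not (s or (s and not p)) is true.

Yes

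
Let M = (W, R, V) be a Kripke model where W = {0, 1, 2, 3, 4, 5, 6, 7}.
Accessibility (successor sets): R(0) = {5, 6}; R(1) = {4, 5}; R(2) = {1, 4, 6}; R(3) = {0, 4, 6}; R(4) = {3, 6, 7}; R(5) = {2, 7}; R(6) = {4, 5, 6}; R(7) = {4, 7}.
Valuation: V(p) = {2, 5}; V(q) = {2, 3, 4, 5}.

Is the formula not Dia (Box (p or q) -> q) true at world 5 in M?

No

At 5: Dia (Box (p or q) -> q) is true, so not Dia (Box (p or q) -> q) is false.
  At 5: Dia (Box (p or q) -> q) requires Box (p or q) -> q at some successor in {2, 7}.
    Box (p or q) -> q holds at 2, so Dia (Box (p or q) -> q) is true at 5.
      At 2: Box (p or q) is false, q is true, so Box (p or q) -> q is true.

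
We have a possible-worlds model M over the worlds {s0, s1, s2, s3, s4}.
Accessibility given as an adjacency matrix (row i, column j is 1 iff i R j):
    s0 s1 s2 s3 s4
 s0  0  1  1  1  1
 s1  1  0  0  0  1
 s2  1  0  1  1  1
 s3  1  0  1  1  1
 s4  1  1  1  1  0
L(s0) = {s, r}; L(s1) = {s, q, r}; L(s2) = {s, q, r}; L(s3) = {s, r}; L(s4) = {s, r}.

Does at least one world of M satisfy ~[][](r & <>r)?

Recall that []ψ holds at a world iff ψ holds at every accessible world, and <>ψ holds iff ψ holds at some accessible world.
Let φ = ~[][](r & <>r). Evaluate φ at each world:
  s0 (successors {s1, s2, s3, s4}): φ is false.
  s1 (successors {s0, s4}): φ is false.
  s2 (successors {s0, s2, s3, s4}): φ is false.
  s3 (successors {s0, s2, s3, s4}): φ is false.
  s4 (successors {s0, s1, s2, s3}): φ is false.
For instance, at s1:
  At s1: [][](r & <>r) is true, so ~[][](r & <>r) is false.
    At s1: [][](r & <>r) requires [](r & <>r) at every successor {s0, s4}.
      At s0: [](r & <>r) is true.
      At s4: [](r & <>r) is true.
    So [][](r & <>r) is true at s1.

No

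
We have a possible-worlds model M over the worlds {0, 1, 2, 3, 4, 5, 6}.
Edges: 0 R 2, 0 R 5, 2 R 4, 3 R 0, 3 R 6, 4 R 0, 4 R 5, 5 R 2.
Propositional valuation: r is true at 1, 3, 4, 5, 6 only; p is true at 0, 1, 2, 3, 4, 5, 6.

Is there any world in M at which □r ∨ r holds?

Let φ = □r ∨ r. Evaluate φ at each world:
  0 (successors {2, 5}): φ is false.
  1 (successors ∅): φ is true.
  2 (successors {4}): φ is true.
  3 (successors {0, 6}): φ is true.
  4 (successors {0, 5}): φ is true.
  5 (successors {2}): φ is true.
  6 (successors ∅): φ is true.
Detail at 1 (witness):
  At 1: □r is true, r is true, so □r ∨ r is true.
    At 1: no accessible worlds, so □r holds vacuously.

Yes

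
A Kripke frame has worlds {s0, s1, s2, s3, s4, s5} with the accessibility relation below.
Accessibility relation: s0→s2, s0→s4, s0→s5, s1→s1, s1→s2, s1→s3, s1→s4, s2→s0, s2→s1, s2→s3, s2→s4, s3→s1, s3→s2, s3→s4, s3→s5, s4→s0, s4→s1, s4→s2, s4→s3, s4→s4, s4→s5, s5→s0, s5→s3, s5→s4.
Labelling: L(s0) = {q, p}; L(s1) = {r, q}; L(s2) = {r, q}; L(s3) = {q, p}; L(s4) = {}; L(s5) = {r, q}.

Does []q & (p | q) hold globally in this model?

Let φ = []q & (p | q). Evaluate φ at each world:
  s0 (successors {s2, s4, s5}): φ is false.
  s1 (successors {s1, s2, s3, s4}): φ is false.
  s2 (successors {s0, s1, s3, s4}): φ is false.
  s3 (successors {s1, s2, s4, s5}): φ is false.
  s4 (successors {s0, s1, s2, s3, s4, s5}): φ is false.
  s5 (successors {s0, s3, s4}): φ is false.
Detail at s0 (counterexample):
  At s0: []q is false, p | q is true, so []q & (p | q) is false.
    At s0: []q requires q at every successor {s2, s4, s5}.
      q fails at s4, so []q is false at s0.

No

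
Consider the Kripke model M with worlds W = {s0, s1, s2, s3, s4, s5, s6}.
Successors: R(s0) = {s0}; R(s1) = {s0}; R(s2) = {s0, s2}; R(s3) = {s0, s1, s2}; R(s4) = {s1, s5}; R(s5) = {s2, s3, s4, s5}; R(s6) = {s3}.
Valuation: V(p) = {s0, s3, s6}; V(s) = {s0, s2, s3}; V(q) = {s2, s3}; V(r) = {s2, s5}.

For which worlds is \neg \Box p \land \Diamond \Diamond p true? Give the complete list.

Let φ = \neg \Box p \land \Diamond \Diamond p. Evaluate φ at each world:
  s0 (successors {s0}): φ is false.
  s1 (successors {s0}): φ is false.
  s2 (successors {s0, s2}): φ is true.
  s3 (successors {s0, s1, s2}): φ is true.
  s4 (successors {s1, s5}): φ is true.
  s5 (successors {s2, s3, s4, s5}): φ is true.
  s6 (successors {s3}): φ is false.
For instance, at s0:
  At s0: \neg \Box p is false, \Diamond \Diamond p is true, so \neg \Box p \land \Diamond \Diamond p is false.
    At s0: \Box p is true, so \neg \Box p is false.
      At s0: \Box p requires p at every successor {s0}.
        At s0: p is true.
      So \Box p is true at s0.
    At s0: \Diamond \Diamond p requires \Diamond p at some successor in {s0}.
      \Diamond p holds at s0, so \Diamond \Diamond p is true at s0.
Satisfying worlds: {s2, s3, s4, s5}

s2, s3, s4, s5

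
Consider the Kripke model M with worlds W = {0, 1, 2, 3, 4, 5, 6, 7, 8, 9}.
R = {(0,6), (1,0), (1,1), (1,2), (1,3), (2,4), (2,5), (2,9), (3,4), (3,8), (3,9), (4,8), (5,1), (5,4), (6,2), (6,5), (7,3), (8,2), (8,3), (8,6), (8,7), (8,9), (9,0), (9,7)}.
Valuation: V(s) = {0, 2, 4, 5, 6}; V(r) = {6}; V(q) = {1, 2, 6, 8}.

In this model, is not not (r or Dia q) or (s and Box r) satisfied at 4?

Yes

At 4: not not (r or Dia q) is true, s and Box r is false, so not not (r or Dia q) or (s and Box r) is true.
  At 4: not (r or Dia q) is false, so not not (r or Dia q) is true.
    At 4: r or Dia q is true, so not (r or Dia q) is false.
      At 4: r is false, Dia q is true, so r or Dia q is true.
  At 4: s is true, Box r is false, so s and Box r is false.
    At 4: Box r requires r at every successor {8}.
      r fails at 8, so Box r is false at 4.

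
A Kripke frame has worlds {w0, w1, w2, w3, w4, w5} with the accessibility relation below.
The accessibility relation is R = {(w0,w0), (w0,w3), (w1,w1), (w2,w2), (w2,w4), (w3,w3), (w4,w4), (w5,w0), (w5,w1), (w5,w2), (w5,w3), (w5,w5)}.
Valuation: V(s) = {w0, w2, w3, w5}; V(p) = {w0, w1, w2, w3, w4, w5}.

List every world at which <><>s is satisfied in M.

Let φ = <><>s. Evaluate φ at each world:
  w0 (successors {w0, w3}): φ is true.
  w1 (successors {w1}): φ is false.
  w2 (successors {w2, w4}): φ is true.
  w3 (successors {w3}): φ is true.
  w4 (successors {w4}): φ is false.
  w5 (successors {w0, w1, w2, w3, w5}): φ is true.
For instance, at w0:
  At w0: <><>s requires <>s at some successor in {w0, w3}.
    <>s holds at w0, so <><>s is true at w0.
      At w0: <>s requires s at some successor in {w0, w3}.
        s holds at w0, so <>s is true at w0.
Satisfying worlds: {w0, w2, w3, w5}

w0, w2, w3, w5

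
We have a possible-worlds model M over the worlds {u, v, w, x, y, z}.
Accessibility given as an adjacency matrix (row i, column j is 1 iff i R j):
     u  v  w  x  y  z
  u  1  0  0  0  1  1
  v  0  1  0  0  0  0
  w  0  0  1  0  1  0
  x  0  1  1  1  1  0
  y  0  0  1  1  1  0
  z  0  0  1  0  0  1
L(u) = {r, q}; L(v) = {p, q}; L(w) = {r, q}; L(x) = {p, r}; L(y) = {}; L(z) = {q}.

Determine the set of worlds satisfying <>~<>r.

v, x

Recall that <>ψ holds at a world iff ψ holds at some accessible world.
Let φ = <>~<>r. Evaluate φ at each world:
  u (successors {u, y, z}): φ is false.
  v (successors {v}): φ is true.
  w (successors {w, y}): φ is false.
  x (successors {v, w, x, y}): φ is true.
  y (successors {w, x, y}): φ is false.
  z (successors {w, z}): φ is false.
For instance, at v:
  At v: <>~<>r requires ~<>r at some successor in {v}.
    ~<>r holds at v, so <>~<>r is true at v.
      At v: <>r is false, so ~<>r is true.
Satisfying worlds: {v, x}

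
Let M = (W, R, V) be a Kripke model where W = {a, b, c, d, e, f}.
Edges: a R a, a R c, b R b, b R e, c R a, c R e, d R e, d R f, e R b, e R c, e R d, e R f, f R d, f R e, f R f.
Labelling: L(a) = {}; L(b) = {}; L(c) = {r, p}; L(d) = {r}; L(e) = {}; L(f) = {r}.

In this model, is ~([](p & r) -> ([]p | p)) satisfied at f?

No

At f: [](p & r) -> ([]p | p) is true, so ~([](p & r) -> ([]p | p)) is false.
  At f: [](p & r) is false, []p | p is false, so [](p & r) -> ([]p | p) is true.
    At f: [](p & r) requires p & r at every successor {d, e, f}.
      p & r fails at d, so [](p & r) is false at f.
    At f: []p is false, p is false, so []p | p is false.
      At f: []p requires p at every successor {d, e, f}.
        p fails at d, so []p is false at f.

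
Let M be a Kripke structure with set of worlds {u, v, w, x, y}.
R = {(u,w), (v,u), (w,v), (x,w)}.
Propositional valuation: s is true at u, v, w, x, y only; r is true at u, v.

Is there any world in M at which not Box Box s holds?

No

Let φ = not Box Box s. Evaluate φ at each world:
  u (successors {w}): φ is false.
  v (successors {u}): φ is false.
  w (successors {v}): φ is false.
  x (successors {w}): φ is false.
  y (successors ∅): φ is false.
For instance, at u:
  At u: Box Box s is true, so not Box Box s is false.
    At u: Box Box s requires Box s at every successor {w}.
      At w: Box s is true.
    So Box Box s is true at u.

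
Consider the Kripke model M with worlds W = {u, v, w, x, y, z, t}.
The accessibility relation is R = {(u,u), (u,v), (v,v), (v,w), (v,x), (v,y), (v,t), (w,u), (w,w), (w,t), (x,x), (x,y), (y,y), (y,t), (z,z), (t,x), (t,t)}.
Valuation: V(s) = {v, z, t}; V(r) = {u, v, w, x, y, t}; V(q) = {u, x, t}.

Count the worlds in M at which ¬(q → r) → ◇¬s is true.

Recall that ◇ψ holds at a world iff ψ holds at some accessible world.
Let φ = ¬(q → r) → ◇¬s. Evaluate φ at each world:
  u (successors {u, v}): φ is true.
  v (successors {v, w, x, y, t}): φ is true.
  w (successors {u, w, t}): φ is true.
  x (successors {x, y}): φ is true.
  y (successors {y, t}): φ is true.
  z (successors {z}): φ is true.
  t (successors {x, t}): φ is true.
For instance, at z:
  At z: ¬(q → r) is false, ◇¬s is false, so ¬(q → r) → ◇¬s is true.
    At z: ◇¬s requires ¬s at some successor in {z}.
      At z: ¬s is false.
    So ◇¬s is false at z.
Satisfying worlds: {u, v, w, x, y, z, t}

7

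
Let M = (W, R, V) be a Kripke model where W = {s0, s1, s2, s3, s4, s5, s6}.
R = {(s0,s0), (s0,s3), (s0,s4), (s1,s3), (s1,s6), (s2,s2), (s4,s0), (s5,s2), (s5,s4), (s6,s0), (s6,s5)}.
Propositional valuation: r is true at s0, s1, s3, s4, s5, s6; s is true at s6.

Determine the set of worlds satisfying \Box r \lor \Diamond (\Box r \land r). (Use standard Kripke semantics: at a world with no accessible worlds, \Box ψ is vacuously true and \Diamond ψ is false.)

s0, s1, s3, s4, s5, s6

Recall that \Box ψ holds at a world iff ψ holds at every accessible world, and \Diamond ψ holds iff ψ holds at some accessible world.
Let φ = \Box r \lor \Diamond (\Box r \land r). Evaluate φ at each world:
  s0 (successors {s0, s3, s4}): φ is true.
  s1 (successors {s3, s6}): φ is true.
  s2 (successors {s2}): φ is false.
  s3 (successors ∅): φ is true.
  s4 (successors {s0}): φ is true.
  s5 (successors {s2, s4}): φ is true.
  s6 (successors {s0, s5}): φ is true.
For instance, at s5:
  At s5: \Box r is false, \Diamond (\Box r \land r) is true, so \Box r \lor \Diamond (\Box r \land r) is true.
    At s5: \Box r requires r at every successor {s2, s4}.
      r fails at s2, so \Box r is false at s5.
    At s5: \Diamond (\Box r \land r) requires \Box r \land r at some successor in {s2, s4}.
      \Box r \land r holds at s4, so \Diamond (\Box r \land r) is true at s5.
Satisfying worlds: {s0, s1, s3, s4, s5, s6}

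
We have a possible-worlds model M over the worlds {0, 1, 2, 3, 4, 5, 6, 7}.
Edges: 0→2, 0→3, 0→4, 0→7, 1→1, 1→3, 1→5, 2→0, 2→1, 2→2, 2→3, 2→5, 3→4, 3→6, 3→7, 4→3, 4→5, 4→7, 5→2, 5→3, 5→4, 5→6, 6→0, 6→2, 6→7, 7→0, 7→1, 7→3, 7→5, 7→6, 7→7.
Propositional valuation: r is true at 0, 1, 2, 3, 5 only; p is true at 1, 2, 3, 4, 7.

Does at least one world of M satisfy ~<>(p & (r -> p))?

Let φ = ~<>(p & (r -> p)). Evaluate φ at each world:
  0 (successors {2, 3, 4, 7}): φ is false.
  1 (successors {1, 3, 5}): φ is false.
  2 (successors {0, 1, 2, 3, 5}): φ is false.
  3 (successors {4, 6, 7}): φ is false.
  4 (successors {3, 5, 7}): φ is false.
  5 (successors {2, 3, 4, 6}): φ is false.
  6 (successors {0, 2, 7}): φ is false.
  7 (successors {0, 1, 3, 5, 6, 7}): φ is false.
For instance, at 4:
  At 4: <>(p & (r -> p)) is true, so ~<>(p & (r -> p)) is false.
    At 4: <>(p & (r -> p)) requires p & (r -> p) at some successor in {3, 5, 7}.
      p & (r -> p) holds at 3, so <>(p & (r -> p)) is true at 4.

No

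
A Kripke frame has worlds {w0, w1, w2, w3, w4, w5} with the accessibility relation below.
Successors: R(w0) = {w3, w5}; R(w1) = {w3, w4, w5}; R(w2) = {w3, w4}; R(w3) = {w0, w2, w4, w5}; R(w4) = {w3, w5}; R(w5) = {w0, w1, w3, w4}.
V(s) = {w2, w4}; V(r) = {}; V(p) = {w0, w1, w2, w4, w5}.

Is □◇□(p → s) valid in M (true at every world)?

No

Let φ = □◇□(p → s). Evaluate φ at each world:
  w0 (successors {w3, w5}): φ is false.
  w1 (successors {w3, w4, w5}): φ is false.
  w2 (successors {w3, w4}): φ is false.
  w3 (successors {w0, w2, w4, w5}): φ is false.
  w4 (successors {w3, w5}): φ is false.
  w5 (successors {w0, w1, w3, w4}): φ is false.
Detail at w0 (counterexample):
  At w0: □◇□(p → s) requires ◇□(p → s) at every successor {w3, w5}.
    ◇□(p → s) fails at w5, so □◇□(p → s) is false at w0.
      At w5: ◇□(p → s) requires □(p → s) at some successor in {w0, w1, w3, w4}.
        At w0: □(p → s) is false.
        At w1: □(p → s) is false.
        At w3: □(p → s) is false.
        At w4: □(p → s) is false.
      So ◇□(p → s) is false at w5.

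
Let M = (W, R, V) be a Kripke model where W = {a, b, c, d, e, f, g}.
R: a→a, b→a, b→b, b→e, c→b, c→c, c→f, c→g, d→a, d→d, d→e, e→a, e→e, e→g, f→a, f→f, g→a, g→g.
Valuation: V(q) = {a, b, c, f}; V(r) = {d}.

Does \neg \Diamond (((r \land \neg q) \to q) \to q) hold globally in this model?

No

Let φ = \neg \Diamond (((r \land \neg q) \to q) \to q). Evaluate φ at each world:
  a (successors {a}): φ is false.
  b (successors {a, b, e}): φ is false.
  c (successors {b, c, f, g}): φ is false.
  d (successors {a, d, e}): φ is false.
  e (successors {a, e, g}): φ is false.
  f (successors {a, f}): φ is false.
  g (successors {a, g}): φ is false.
Detail at a (counterexample):
  At a: \Diamond (((r \land \neg q) \to q) \to q) is true, so \neg \Diamond (((r \land \neg q) \to q) \to q) is false.
    At a: \Diamond (((r \land \neg q) \to q) \to q) requires ((r \land \neg q) \to q) \to q at some successor in {a}.
      ((r \land \neg q) \to q) \to q holds at a, so \Diamond (((r \land \neg q) \to q) \to q) is true at a.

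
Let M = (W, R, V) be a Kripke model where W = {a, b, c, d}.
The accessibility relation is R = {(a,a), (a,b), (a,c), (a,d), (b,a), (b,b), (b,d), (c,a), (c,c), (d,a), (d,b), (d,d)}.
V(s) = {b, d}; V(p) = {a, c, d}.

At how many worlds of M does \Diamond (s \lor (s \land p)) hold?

Recall that \Diamond ψ holds at a world iff ψ holds at some accessible world.
Let φ = \Diamond (s \lor (s \land p)). Evaluate φ at each world:
  a (successors {a, b, c, d}): φ is true.
  b (successors {a, b, d}): φ is true.
  c (successors {a, c}): φ is false.
  d (successors {a, b, d}): φ is true.
For instance, at c:
  At c: \Diamond (s \lor (s \land p)) requires s \lor (s \land p) at some successor in {a, c}.
    At a: s \lor (s \land p) is false.
    At c: s \lor (s \land p) is false.
  So \Diamond (s \lor (s \land p)) is false at c.
Satisfying worlds: {a, b, d}

3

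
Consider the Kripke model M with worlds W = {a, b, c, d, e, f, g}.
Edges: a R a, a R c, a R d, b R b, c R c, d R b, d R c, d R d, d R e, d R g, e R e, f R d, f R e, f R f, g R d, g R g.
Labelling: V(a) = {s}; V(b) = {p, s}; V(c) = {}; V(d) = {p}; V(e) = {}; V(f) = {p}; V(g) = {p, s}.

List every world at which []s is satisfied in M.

Let φ = []s. Evaluate φ at each world:
  a (successors {a, c, d}): φ is false.
  b (successors {b}): φ is true.
  c (successors {c}): φ is false.
  d (successors {b, c, d, e, g}): φ is false.
  e (successors {e}): φ is false.
  f (successors {d, e, f}): φ is false.
  g (successors {d, g}): φ is false.
For instance, at d:
  At d: []s requires s at every successor {b, c, d, e, g}.
    s fails at c, so []s is false at d.
Satisfying worlds: {b}

b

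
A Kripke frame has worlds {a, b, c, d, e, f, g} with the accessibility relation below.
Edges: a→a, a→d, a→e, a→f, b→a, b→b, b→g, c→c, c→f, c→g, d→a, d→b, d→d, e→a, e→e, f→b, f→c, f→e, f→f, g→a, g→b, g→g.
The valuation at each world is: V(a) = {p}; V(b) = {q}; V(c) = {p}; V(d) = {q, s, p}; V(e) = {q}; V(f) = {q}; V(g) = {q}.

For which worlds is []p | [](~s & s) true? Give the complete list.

none

Let φ = []p | [](~s & s). Evaluate φ at each world:
  a (successors {a, d, e, f}): φ is false.
  b (successors {a, b, g}): φ is false.
  c (successors {c, f, g}): φ is false.
  d (successors {a, b, d}): φ is false.
  e (successors {a, e}): φ is false.
  f (successors {b, c, e, f}): φ is false.
  g (successors {a, b, g}): φ is false.
For instance, at f:
  At f: []p is false, [](~s & s) is false, so []p | [](~s & s) is false.
    At f: []p requires p at every successor {b, c, e, f}.
      p fails at b, so []p is false at f.
    At f: [](~s & s) requires ~s & s at every successor {b, c, e, f}.
      ~s & s fails at b, so [](~s & s) is false at f.
Satisfying worlds: none.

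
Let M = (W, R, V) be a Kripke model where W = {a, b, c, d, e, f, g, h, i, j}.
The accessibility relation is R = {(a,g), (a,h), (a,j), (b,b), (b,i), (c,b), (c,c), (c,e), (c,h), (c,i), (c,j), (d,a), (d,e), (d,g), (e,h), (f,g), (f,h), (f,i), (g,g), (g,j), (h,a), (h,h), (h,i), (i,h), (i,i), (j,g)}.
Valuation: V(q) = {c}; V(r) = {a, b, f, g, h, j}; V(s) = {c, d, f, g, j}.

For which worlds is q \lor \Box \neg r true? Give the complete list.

c

Recall that \Box ψ holds at a world iff ψ holds at every accessible world, and \Diamond ψ holds iff ψ holds at some accessible world.
Let φ = q \lor \Box \neg r. Evaluate φ at each world:
  a (successors {g, h, j}): φ is false.
  b (successors {b, i}): φ is false.
  c (successors {b, c, e, h, i, j}): φ is true.
  d (successors {a, e, g}): φ is false.
  e (successors {h}): φ is false.
  f (successors {g, h, i}): φ is false.
  g (successors {g, j}): φ is false.
  h (successors {a, h, i}): φ is false.
  i (successors {h, i}): φ is false.
  j (successors {g}): φ is false.
For instance, at g:
  At g: q is false, \Box \neg r is false, so q \lor \Box \neg r is false.
    At g: \Box \neg r requires \neg r at every successor {g, j}.
      \neg r fails at g, so \Box \neg r is false at g.
Satisfying worlds: {c}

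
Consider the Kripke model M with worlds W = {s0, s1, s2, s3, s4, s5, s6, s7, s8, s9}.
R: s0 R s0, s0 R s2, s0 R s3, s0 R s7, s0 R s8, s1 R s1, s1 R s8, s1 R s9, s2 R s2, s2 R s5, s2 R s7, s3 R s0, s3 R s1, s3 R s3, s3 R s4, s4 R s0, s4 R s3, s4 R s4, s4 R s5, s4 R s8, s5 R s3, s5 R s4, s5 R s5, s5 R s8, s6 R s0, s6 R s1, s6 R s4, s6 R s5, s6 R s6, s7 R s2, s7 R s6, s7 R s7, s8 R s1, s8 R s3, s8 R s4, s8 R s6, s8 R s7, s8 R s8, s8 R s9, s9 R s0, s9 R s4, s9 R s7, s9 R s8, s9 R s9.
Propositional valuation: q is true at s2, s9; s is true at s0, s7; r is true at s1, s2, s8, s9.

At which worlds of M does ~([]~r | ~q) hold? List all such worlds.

s2, s9

Let φ = ~([]~r | ~q). Evaluate φ at each world:
  s0 (successors {s0, s2, s3, s7, s8}): φ is false.
  s1 (successors {s1, s8, s9}): φ is false.
  s2 (successors {s2, s5, s7}): φ is true.
  s3 (successors {s0, s1, s3, s4}): φ is false.
  s4 (successors {s0, s3, s4, s5, s8}): φ is false.
  s5 (successors {s3, s4, s5, s8}): φ is false.
  s6 (successors {s0, s1, s4, s5, s6}): φ is false.
  s7 (successors {s2, s6, s7}): φ is false.
  s8 (successors {s1, s3, s4, s6, s7, s8, s9}): φ is false.
  s9 (successors {s0, s4, s7, s8, s9}): φ is true.
For instance, at s2:
  At s2: []~r | ~q is false, so ~([]~r | ~q) is true.
    At s2: []~r is false, ~q is false, so []~r | ~q is false.
      At s2: []~r requires ~r at every successor {s2, s5, s7}.
        ~r fails at s2, so []~r is false at s2.
Satisfying worlds: {s2, s9}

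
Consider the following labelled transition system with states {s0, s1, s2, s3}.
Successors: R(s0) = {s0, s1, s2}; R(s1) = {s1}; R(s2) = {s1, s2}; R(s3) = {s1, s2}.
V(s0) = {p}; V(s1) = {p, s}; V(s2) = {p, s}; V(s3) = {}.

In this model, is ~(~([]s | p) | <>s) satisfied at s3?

No

At s3: ~([]s | p) | <>s is true, so ~(~([]s | p) | <>s) is false.
  At s3: ~([]s | p) is false, <>s is true, so ~([]s | p) | <>s is true.
    At s3: []s | p is true, so ~([]s | p) is false.
      At s3: []s is true, p is false, so []s | p is true.
    At s3: <>s requires s at some successor in {s1, s2}.
      s holds at s1, so <>s is true at s3.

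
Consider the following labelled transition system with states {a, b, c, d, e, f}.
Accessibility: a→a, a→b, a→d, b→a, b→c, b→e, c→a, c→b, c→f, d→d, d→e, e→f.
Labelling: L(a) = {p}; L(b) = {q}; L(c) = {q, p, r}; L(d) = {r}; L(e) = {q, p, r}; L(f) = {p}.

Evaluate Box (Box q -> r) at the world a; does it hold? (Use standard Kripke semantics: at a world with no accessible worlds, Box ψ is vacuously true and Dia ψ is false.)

Recall that Box ψ holds at a world iff ψ holds at every accessible world, and Dia ψ holds iff ψ holds at some accessible world.
At a: Box (Box q -> r) requires Box q -> r at every successor {a, b, d}.
    At a: Box q is false, r is false, so Box q -> r is true.
      At a: Box q requires q at every successor {a, b, d}.
        q fails at a, so Box q is false at a.
    At b: Box q is false, r is false, so Box q -> r is true.
      At b: Box q requires q at every successor {a, c, e}.
        q fails at a, so Box q is false at b.
    At d: Box q is false, r is true, so Box q -> r is true.
      At d: Box q requires q at every successor {d, e}.
        q fails at d, so Box q is false at d.
So Box (Box q -> r) is true at a.

Yes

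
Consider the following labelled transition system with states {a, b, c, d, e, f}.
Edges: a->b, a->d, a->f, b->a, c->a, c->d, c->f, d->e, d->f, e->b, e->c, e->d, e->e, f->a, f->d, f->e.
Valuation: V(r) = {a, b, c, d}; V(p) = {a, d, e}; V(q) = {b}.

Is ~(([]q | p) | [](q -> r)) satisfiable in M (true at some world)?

No

Let φ = ~(([]q | p) | [](q -> r)). Evaluate φ at each world:
  a (successors {b, d, f}): φ is false.
  b (successors {a}): φ is false.
  c (successors {a, d, f}): φ is false.
  d (successors {e, f}): φ is false.
  e (successors {b, c, d, e}): φ is false.
  f (successors {a, d, e}): φ is false.
For instance, at e:
  At e: ([]q | p) | [](q -> r) is true, so ~(([]q | p) | [](q -> r)) is false.
    At e: []q | p is true, [](q -> r) is true, so ([]q | p) | [](q -> r) is true.
      At e: []q is false, p is true, so []q | p is true.
      At e: [](q -> r) requires q -> r at every successor {b, c, d, e}.
        At b: q -> r is true.
        At c: q -> r is true.
        At d: q -> r is true.
        At e: q -> r is true.
      So [](q -> r) is true at e.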